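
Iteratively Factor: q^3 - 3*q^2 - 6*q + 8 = (q - 4)*(q^2 + q - 2) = (q - 4)*(q - 1)*(q + 2)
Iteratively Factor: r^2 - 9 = (r - 3)*(r + 3)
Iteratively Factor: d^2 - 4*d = (d - 4)*(d)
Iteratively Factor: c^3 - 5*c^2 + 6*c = (c)*(c^2 - 5*c + 6) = c*(c - 3)*(c - 2)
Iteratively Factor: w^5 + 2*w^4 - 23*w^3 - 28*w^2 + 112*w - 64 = (w + 4)*(w^4 - 2*w^3 - 15*w^2 + 32*w - 16) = (w - 4)*(w + 4)*(w^3 + 2*w^2 - 7*w + 4) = (w - 4)*(w + 4)^2*(w^2 - 2*w + 1) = (w - 4)*(w - 1)*(w + 4)^2*(w - 1)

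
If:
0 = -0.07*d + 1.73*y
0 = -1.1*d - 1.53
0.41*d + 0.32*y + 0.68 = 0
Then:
No Solution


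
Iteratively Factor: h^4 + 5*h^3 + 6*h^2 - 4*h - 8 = (h + 2)*(h^3 + 3*h^2 - 4) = (h - 1)*(h + 2)*(h^2 + 4*h + 4) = (h - 1)*(h + 2)^2*(h + 2)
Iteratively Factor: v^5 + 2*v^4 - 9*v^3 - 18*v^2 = (v + 2)*(v^4 - 9*v^2) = (v + 2)*(v + 3)*(v^3 - 3*v^2) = v*(v + 2)*(v + 3)*(v^2 - 3*v) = v^2*(v + 2)*(v + 3)*(v - 3)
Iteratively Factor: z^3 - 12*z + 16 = (z + 4)*(z^2 - 4*z + 4) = (z - 2)*(z + 4)*(z - 2)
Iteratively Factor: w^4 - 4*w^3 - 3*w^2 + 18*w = (w + 2)*(w^3 - 6*w^2 + 9*w) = w*(w + 2)*(w^2 - 6*w + 9) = w*(w - 3)*(w + 2)*(w - 3)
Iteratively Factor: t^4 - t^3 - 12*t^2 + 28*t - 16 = (t - 2)*(t^3 + t^2 - 10*t + 8) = (t - 2)^2*(t^2 + 3*t - 4) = (t - 2)^2*(t + 4)*(t - 1)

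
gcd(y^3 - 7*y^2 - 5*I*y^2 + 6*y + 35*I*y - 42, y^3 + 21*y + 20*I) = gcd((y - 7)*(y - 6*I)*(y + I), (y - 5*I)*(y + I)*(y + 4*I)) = y + I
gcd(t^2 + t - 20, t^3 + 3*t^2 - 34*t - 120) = t + 5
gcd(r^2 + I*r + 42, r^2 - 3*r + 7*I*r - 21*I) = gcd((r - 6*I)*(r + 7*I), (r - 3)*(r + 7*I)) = r + 7*I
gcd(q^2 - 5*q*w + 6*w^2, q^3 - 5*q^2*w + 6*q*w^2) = q^2 - 5*q*w + 6*w^2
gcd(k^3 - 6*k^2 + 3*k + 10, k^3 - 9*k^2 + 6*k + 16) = k^2 - k - 2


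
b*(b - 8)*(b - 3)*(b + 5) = b^4 - 6*b^3 - 31*b^2 + 120*b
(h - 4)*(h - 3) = h^2 - 7*h + 12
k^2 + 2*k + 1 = (k + 1)^2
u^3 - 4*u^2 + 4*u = u*(u - 2)^2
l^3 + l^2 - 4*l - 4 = (l - 2)*(l + 1)*(l + 2)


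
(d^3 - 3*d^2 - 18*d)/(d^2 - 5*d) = (d^2 - 3*d - 18)/(d - 5)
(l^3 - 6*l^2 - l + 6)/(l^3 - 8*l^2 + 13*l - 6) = (l + 1)/(l - 1)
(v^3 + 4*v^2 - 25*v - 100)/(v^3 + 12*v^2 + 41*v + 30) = (v^2 - v - 20)/(v^2 + 7*v + 6)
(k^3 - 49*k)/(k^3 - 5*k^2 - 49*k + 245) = k/(k - 5)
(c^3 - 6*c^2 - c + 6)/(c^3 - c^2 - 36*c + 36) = (c + 1)/(c + 6)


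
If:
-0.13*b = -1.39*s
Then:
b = 10.6923076923077*s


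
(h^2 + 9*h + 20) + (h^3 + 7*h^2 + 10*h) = h^3 + 8*h^2 + 19*h + 20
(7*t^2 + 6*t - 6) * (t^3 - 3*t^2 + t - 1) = 7*t^5 - 15*t^4 - 17*t^3 + 17*t^2 - 12*t + 6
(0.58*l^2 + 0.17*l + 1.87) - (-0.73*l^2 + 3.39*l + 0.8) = 1.31*l^2 - 3.22*l + 1.07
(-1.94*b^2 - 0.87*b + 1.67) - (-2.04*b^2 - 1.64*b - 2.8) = 0.1*b^2 + 0.77*b + 4.47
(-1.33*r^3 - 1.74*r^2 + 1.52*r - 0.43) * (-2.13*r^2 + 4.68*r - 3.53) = 2.8329*r^5 - 2.5182*r^4 - 6.6859*r^3 + 14.1717*r^2 - 7.378*r + 1.5179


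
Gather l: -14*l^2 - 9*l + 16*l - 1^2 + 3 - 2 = -14*l^2 + 7*l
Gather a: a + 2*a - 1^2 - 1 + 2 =3*a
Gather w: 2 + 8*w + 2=8*w + 4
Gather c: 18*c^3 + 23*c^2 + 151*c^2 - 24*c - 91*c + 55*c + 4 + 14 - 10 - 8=18*c^3 + 174*c^2 - 60*c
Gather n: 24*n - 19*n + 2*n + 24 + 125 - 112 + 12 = 7*n + 49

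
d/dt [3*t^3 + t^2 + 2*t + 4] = 9*t^2 + 2*t + 2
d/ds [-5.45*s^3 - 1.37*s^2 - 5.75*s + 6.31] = -16.35*s^2 - 2.74*s - 5.75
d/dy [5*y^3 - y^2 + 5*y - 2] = 15*y^2 - 2*y + 5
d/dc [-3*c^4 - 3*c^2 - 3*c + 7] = -12*c^3 - 6*c - 3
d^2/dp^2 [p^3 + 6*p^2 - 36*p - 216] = 6*p + 12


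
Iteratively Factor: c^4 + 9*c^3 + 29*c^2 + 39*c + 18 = (c + 1)*(c^3 + 8*c^2 + 21*c + 18) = (c + 1)*(c + 2)*(c^2 + 6*c + 9) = (c + 1)*(c + 2)*(c + 3)*(c + 3)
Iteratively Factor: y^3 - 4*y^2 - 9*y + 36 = (y - 4)*(y^2 - 9) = (y - 4)*(y - 3)*(y + 3)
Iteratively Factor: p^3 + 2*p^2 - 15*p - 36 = (p + 3)*(p^2 - p - 12) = (p + 3)^2*(p - 4)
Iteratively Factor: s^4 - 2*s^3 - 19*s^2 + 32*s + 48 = (s - 3)*(s^3 + s^2 - 16*s - 16) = (s - 3)*(s + 1)*(s^2 - 16) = (s - 4)*(s - 3)*(s + 1)*(s + 4)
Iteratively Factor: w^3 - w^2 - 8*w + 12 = (w - 2)*(w^2 + w - 6) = (w - 2)*(w + 3)*(w - 2)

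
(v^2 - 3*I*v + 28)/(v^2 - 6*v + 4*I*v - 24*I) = (v - 7*I)/(v - 6)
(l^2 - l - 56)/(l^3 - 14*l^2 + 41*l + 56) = (l + 7)/(l^2 - 6*l - 7)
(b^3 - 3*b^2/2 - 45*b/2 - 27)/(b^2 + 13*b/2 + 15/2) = (b^2 - 3*b - 18)/(b + 5)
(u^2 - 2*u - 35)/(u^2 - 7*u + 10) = (u^2 - 2*u - 35)/(u^2 - 7*u + 10)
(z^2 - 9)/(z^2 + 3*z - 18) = (z + 3)/(z + 6)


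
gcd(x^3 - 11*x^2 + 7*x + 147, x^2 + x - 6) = x + 3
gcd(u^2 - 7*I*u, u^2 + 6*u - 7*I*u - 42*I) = u - 7*I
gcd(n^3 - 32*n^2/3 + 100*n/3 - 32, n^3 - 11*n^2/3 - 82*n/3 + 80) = n^2 - 26*n/3 + 16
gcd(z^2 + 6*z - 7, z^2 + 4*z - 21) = z + 7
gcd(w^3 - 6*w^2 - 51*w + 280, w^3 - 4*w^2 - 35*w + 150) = w - 5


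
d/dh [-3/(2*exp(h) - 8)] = 3*exp(h)/(2*(exp(h) - 4)^2)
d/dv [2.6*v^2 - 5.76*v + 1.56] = 5.2*v - 5.76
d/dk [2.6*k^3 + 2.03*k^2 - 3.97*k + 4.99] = 7.8*k^2 + 4.06*k - 3.97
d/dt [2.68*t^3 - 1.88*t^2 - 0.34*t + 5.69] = 8.04*t^2 - 3.76*t - 0.34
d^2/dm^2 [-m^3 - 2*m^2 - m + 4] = -6*m - 4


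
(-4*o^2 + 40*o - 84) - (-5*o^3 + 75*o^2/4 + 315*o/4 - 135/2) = 5*o^3 - 91*o^2/4 - 155*o/4 - 33/2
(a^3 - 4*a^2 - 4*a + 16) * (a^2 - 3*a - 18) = a^5 - 7*a^4 - 10*a^3 + 100*a^2 + 24*a - 288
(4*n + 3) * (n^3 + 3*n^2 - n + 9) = 4*n^4 + 15*n^3 + 5*n^2 + 33*n + 27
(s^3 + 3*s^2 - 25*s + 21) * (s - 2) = s^4 + s^3 - 31*s^2 + 71*s - 42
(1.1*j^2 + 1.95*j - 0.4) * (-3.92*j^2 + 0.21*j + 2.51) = -4.312*j^4 - 7.413*j^3 + 4.7385*j^2 + 4.8105*j - 1.004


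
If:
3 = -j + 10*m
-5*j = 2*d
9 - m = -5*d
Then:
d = -145/84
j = 29/42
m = 31/84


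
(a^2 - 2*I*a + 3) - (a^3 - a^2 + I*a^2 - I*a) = -a^3 + 2*a^2 - I*a^2 - I*a + 3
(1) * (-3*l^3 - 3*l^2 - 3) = -3*l^3 - 3*l^2 - 3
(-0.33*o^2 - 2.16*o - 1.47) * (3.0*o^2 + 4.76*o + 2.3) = -0.99*o^4 - 8.0508*o^3 - 15.4506*o^2 - 11.9652*o - 3.381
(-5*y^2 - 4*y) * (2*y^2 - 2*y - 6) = -10*y^4 + 2*y^3 + 38*y^2 + 24*y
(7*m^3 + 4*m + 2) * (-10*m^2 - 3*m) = -70*m^5 - 21*m^4 - 40*m^3 - 32*m^2 - 6*m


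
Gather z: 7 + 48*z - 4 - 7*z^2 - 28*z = -7*z^2 + 20*z + 3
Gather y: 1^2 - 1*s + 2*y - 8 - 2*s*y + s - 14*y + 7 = y*(-2*s - 12)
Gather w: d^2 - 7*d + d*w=d^2 + d*w - 7*d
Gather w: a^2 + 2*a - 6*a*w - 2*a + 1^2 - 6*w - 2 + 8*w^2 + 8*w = a^2 + 8*w^2 + w*(2 - 6*a) - 1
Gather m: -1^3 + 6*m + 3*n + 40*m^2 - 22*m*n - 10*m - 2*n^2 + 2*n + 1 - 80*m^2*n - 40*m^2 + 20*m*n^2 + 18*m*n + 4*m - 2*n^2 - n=-80*m^2*n + m*(20*n^2 - 4*n) - 4*n^2 + 4*n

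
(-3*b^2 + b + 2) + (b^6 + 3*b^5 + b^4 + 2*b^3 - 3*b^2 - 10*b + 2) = b^6 + 3*b^5 + b^4 + 2*b^3 - 6*b^2 - 9*b + 4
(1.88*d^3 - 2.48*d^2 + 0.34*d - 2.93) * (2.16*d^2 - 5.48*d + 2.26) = 4.0608*d^5 - 15.6592*d^4 + 18.5736*d^3 - 13.7968*d^2 + 16.8248*d - 6.6218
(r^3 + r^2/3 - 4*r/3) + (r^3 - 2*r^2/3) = 2*r^3 - r^2/3 - 4*r/3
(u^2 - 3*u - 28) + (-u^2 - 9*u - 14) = -12*u - 42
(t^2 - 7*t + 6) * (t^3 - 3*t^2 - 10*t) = t^5 - 10*t^4 + 17*t^3 + 52*t^2 - 60*t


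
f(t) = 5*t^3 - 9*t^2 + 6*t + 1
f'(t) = 15*t^2 - 18*t + 6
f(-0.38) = -2.85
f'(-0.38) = 15.01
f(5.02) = 436.85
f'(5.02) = 293.65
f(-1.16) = -25.87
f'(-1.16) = 47.06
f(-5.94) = -1400.12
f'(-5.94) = 642.17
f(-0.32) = -2.01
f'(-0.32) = 13.30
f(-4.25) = -570.89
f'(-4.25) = 353.44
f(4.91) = 405.34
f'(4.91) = 279.24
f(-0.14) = -0.03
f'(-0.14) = 8.81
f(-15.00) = -18989.00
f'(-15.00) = 3651.00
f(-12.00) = -10007.00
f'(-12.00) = 2382.00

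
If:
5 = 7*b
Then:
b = 5/7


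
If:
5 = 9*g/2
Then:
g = 10/9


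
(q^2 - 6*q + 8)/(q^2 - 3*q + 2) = (q - 4)/(q - 1)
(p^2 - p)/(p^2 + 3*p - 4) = p/(p + 4)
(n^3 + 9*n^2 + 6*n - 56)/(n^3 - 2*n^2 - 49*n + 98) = (n + 4)/(n - 7)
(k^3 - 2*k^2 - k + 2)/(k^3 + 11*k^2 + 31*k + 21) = (k^2 - 3*k + 2)/(k^2 + 10*k + 21)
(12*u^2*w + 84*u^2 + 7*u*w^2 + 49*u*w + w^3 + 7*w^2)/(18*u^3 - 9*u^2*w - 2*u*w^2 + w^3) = (4*u*w + 28*u + w^2 + 7*w)/(6*u^2 - 5*u*w + w^2)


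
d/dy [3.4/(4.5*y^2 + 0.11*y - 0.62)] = (-30.6*y - 0.374)/(4.5*y^2 + 0.11*y - 0.62)^2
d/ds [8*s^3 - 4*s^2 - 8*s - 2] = 24*s^2 - 8*s - 8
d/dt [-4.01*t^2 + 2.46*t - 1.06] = 2.46 - 8.02*t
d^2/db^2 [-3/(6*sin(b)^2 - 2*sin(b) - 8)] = 3*(36*sin(b)^3 - 45*sin(b)^2 + 40*sin(b) - 26)/(2*(sin(b) + 1)^2*(3*sin(b) - 4)^3)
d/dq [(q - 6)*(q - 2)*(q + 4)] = 3*q^2 - 8*q - 20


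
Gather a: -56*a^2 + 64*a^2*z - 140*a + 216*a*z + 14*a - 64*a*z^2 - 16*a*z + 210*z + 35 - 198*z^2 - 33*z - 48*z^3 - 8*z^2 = a^2*(64*z - 56) + a*(-64*z^2 + 200*z - 126) - 48*z^3 - 206*z^2 + 177*z + 35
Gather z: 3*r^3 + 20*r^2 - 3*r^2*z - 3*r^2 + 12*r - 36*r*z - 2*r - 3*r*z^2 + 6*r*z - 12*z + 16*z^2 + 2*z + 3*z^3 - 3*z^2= 3*r^3 + 17*r^2 + 10*r + 3*z^3 + z^2*(13 - 3*r) + z*(-3*r^2 - 30*r - 10)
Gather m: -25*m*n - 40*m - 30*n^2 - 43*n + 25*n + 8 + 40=m*(-25*n - 40) - 30*n^2 - 18*n + 48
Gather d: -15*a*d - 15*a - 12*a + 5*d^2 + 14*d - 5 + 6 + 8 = -27*a + 5*d^2 + d*(14 - 15*a) + 9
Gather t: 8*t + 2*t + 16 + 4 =10*t + 20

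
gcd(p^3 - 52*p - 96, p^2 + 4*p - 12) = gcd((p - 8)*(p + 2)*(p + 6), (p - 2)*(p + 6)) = p + 6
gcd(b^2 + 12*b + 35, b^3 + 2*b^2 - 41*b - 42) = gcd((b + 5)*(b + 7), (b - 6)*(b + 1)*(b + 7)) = b + 7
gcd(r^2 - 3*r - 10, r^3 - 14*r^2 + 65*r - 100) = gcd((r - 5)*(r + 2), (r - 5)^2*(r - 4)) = r - 5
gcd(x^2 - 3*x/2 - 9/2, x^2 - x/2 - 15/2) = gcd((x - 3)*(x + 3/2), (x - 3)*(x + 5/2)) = x - 3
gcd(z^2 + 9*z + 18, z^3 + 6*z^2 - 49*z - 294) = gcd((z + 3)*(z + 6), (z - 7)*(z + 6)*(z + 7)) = z + 6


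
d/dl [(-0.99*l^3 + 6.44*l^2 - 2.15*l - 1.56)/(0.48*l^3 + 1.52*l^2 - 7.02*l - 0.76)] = (2.22044604925031e-16*l^5 - 4.596*l^4 + 15.9636*l^3 - 37.4372*l^2 - 5.0464*l - 9.3172)/(0.2304*l^6 + 1.4592*l^5 - 4.4288*l^4 - 22.0704*l^3 + 46.97*l^2 + 10.6704*l + 0.5776)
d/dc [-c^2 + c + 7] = 1 - 2*c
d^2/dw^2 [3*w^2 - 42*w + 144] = 6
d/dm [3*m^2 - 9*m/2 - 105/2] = 6*m - 9/2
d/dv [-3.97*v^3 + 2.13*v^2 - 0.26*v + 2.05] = -11.91*v^2 + 4.26*v - 0.26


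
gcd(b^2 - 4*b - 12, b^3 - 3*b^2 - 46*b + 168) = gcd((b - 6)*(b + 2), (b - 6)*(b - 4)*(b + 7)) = b - 6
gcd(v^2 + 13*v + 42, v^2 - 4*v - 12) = 1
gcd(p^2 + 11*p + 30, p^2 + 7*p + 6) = p + 6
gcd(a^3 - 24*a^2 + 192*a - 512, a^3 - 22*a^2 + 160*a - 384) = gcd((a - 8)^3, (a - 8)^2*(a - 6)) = a^2 - 16*a + 64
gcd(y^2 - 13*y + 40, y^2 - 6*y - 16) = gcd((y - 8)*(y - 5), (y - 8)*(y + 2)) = y - 8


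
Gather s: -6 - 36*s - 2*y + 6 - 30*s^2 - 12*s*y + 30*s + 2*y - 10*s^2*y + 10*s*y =s^2*(-10*y - 30) + s*(-2*y - 6)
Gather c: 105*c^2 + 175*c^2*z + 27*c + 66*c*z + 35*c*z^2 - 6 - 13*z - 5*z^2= c^2*(175*z + 105) + c*(35*z^2 + 66*z + 27) - 5*z^2 - 13*z - 6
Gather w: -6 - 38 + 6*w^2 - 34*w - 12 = 6*w^2 - 34*w - 56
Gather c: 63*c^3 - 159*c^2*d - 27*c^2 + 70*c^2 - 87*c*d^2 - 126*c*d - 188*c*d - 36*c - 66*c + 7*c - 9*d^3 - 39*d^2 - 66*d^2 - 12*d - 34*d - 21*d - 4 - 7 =63*c^3 + c^2*(43 - 159*d) + c*(-87*d^2 - 314*d - 95) - 9*d^3 - 105*d^2 - 67*d - 11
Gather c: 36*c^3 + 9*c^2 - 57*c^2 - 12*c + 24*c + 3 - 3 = 36*c^3 - 48*c^2 + 12*c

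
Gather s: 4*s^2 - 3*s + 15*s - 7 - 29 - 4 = 4*s^2 + 12*s - 40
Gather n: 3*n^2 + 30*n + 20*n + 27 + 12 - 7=3*n^2 + 50*n + 32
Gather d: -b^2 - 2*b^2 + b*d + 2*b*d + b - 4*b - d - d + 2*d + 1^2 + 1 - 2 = -3*b^2 + 3*b*d - 3*b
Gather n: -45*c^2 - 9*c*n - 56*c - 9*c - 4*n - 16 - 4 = -45*c^2 - 65*c + n*(-9*c - 4) - 20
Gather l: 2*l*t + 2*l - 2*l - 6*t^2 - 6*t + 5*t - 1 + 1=2*l*t - 6*t^2 - t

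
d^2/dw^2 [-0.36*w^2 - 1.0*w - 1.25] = -0.720000000000000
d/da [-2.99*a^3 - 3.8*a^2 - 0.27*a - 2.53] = -8.97*a^2 - 7.6*a - 0.27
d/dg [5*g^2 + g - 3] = 10*g + 1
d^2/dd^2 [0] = 0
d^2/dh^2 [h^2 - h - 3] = 2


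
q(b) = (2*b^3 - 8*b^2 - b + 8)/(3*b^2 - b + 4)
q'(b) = (1 - 6*b)*(2*b^3 - 8*b^2 - b + 8)/(3*b^2 - b + 4)^2 + (6*b^2 - 16*b - 1)/(3*b^2 - b + 4) = (6*b^4 - 4*b^3 + 35*b^2 - 112*b + 4)/(9*b^4 - 6*b^3 + 25*b^2 - 8*b + 16)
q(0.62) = 1.05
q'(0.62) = -2.53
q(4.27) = 0.25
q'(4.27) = 0.62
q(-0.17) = 1.86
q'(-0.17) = 1.33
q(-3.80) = -4.18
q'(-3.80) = 0.92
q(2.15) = -0.72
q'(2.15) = 0.05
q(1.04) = 0.09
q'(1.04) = -1.87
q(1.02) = 0.13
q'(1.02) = -1.92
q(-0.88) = 0.18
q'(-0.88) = 2.62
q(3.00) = -0.46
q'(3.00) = 0.46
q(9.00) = 3.40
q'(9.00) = 0.68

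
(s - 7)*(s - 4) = s^2 - 11*s + 28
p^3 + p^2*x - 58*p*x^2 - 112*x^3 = (p - 8*x)*(p + 2*x)*(p + 7*x)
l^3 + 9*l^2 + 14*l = l*(l + 2)*(l + 7)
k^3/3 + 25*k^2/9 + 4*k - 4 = (k/3 + 1)*(k - 2/3)*(k + 6)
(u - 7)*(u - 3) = u^2 - 10*u + 21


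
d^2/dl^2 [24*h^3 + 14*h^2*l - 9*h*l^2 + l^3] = -18*h + 6*l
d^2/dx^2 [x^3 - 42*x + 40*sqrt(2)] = 6*x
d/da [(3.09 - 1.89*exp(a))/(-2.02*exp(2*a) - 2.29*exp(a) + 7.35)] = (-3.8178*exp(2*a) + 12.4836*exp(a) - 6.8154)*exp(a)/(4.0804*exp(4*a) + 9.2516*exp(3*a) - 24.4499*exp(2*a) - 33.663*exp(a) + 54.0225)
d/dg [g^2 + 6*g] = 2*g + 6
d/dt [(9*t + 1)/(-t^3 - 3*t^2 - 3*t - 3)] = 6*(3*t^3 + 5*t^2 + t - 4)/(t^6 + 6*t^5 + 15*t^4 + 24*t^3 + 27*t^2 + 18*t + 9)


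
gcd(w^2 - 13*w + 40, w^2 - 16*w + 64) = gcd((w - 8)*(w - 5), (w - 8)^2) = w - 8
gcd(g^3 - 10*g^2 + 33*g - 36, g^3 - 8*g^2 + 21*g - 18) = g^2 - 6*g + 9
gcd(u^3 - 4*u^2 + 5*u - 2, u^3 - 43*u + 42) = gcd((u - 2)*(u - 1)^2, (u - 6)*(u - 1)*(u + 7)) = u - 1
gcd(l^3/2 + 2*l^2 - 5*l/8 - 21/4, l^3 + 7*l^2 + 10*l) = l + 2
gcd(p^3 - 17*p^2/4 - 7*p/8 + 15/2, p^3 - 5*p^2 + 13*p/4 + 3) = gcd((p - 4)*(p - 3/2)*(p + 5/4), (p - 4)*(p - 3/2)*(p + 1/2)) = p^2 - 11*p/2 + 6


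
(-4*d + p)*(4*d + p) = -16*d^2 + p^2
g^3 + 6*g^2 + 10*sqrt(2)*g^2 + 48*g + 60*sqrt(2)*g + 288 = (g + 6)*(g + 4*sqrt(2))*(g + 6*sqrt(2))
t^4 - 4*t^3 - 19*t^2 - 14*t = t*(t - 7)*(t + 1)*(t + 2)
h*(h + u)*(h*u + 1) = h^3*u + h^2*u^2 + h^2 + h*u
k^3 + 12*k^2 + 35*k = k*(k + 5)*(k + 7)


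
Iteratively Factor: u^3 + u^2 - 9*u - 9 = (u - 3)*(u^2 + 4*u + 3) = (u - 3)*(u + 1)*(u + 3)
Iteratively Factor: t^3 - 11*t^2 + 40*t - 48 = (t - 4)*(t^2 - 7*t + 12) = (t - 4)*(t - 3)*(t - 4)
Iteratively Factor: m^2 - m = (m)*(m - 1)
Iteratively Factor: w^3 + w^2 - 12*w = (w)*(w^2 + w - 12) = w*(w - 3)*(w + 4)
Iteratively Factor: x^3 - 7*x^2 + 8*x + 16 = (x + 1)*(x^2 - 8*x + 16) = (x - 4)*(x + 1)*(x - 4)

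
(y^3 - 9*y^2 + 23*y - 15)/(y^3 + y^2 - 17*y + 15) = (y - 5)/(y + 5)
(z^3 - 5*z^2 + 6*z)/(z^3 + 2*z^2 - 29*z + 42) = z/(z + 7)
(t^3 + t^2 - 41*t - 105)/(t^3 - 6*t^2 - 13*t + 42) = (t + 5)/(t - 2)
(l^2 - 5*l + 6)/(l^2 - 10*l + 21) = (l - 2)/(l - 7)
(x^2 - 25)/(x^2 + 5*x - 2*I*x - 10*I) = (x - 5)/(x - 2*I)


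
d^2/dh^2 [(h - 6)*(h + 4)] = 2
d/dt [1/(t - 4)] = -1/(t - 4)^2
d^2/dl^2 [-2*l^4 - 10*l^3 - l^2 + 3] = -24*l^2 - 60*l - 2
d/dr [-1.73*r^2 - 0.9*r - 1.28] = -3.46*r - 0.9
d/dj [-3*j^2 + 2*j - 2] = 2 - 6*j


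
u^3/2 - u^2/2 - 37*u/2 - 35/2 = (u/2 + 1/2)*(u - 7)*(u + 5)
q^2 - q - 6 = (q - 3)*(q + 2)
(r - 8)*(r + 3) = r^2 - 5*r - 24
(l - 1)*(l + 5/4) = l^2 + l/4 - 5/4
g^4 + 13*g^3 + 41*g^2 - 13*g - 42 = (g - 1)*(g + 1)*(g + 6)*(g + 7)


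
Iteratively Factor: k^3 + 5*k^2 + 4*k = (k + 4)*(k^2 + k) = (k + 1)*(k + 4)*(k)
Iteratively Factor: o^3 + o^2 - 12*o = (o + 4)*(o^2 - 3*o) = (o - 3)*(o + 4)*(o)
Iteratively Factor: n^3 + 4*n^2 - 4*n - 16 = (n + 2)*(n^2 + 2*n - 8) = (n - 2)*(n + 2)*(n + 4)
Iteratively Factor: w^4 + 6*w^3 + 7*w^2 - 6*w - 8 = (w + 4)*(w^3 + 2*w^2 - w - 2) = (w + 1)*(w + 4)*(w^2 + w - 2) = (w + 1)*(w + 2)*(w + 4)*(w - 1)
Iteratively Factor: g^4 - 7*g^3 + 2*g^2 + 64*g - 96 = (g - 4)*(g^3 - 3*g^2 - 10*g + 24) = (g - 4)^2*(g^2 + g - 6) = (g - 4)^2*(g + 3)*(g - 2)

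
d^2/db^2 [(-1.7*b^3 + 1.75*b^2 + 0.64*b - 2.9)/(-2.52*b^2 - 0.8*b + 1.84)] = (1.4210854715202e-14*b^5 + 16.868608*b^3 + 46.79616*b^2 + 51.806208*b + 16.87168)/(16.003008*b^6 + 15.24096*b^5 - 30.215808*b^4 - 21.74464*b^3 + 22.062336*b^2 + 8.12544*b - 6.229504)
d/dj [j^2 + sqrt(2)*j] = 2*j + sqrt(2)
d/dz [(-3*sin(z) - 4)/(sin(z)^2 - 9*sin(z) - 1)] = (8*sin(z) - 3*cos(z)^2 - 30)*cos(z)/(9*sin(z) + cos(z)^2)^2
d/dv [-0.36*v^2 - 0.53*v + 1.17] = -0.72*v - 0.53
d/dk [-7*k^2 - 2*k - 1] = -14*k - 2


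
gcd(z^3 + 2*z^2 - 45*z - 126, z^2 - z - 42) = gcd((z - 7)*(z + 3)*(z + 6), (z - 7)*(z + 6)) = z^2 - z - 42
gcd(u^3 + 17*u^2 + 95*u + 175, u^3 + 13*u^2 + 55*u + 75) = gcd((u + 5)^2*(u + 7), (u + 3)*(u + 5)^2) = u^2 + 10*u + 25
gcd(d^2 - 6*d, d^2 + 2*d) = d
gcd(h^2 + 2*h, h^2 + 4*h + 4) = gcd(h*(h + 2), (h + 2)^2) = h + 2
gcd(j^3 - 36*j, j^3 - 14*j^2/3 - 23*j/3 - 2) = j - 6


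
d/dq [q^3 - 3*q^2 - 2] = 3*q*(q - 2)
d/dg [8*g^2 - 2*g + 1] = 16*g - 2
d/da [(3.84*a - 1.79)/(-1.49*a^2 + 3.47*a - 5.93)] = (5.7216*a^2 - 5.3342*a - 16.5599)/(2.2201*a^4 - 10.3406*a^3 + 29.7123*a^2 - 41.1542*a + 35.1649)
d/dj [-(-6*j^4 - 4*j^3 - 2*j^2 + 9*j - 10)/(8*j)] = 9*j^2/4 + j + 1/4 - 5/(4*j^2)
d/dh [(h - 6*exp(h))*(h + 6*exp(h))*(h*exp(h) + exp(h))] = (h^3 + 4*h^2 - 108*h*exp(2*h) + 2*h - 144*exp(2*h))*exp(h)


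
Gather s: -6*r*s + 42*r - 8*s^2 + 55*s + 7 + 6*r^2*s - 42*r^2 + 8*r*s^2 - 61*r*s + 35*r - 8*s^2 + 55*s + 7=-42*r^2 + 77*r + s^2*(8*r - 16) + s*(6*r^2 - 67*r + 110) + 14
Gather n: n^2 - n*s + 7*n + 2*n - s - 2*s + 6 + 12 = n^2 + n*(9 - s) - 3*s + 18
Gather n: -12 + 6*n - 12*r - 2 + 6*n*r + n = n*(6*r + 7) - 12*r - 14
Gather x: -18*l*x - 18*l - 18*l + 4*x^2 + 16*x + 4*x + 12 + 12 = -36*l + 4*x^2 + x*(20 - 18*l) + 24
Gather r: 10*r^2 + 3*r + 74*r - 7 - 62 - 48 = 10*r^2 + 77*r - 117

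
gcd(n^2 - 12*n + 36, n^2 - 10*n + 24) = n - 6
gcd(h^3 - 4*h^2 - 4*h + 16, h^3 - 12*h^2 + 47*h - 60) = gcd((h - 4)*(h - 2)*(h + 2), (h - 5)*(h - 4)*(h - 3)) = h - 4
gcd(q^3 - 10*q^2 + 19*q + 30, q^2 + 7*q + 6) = q + 1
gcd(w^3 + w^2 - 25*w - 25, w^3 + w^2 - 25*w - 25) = w^3 + w^2 - 25*w - 25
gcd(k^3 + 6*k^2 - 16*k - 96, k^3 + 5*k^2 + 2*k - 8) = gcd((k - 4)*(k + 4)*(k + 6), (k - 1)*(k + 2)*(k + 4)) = k + 4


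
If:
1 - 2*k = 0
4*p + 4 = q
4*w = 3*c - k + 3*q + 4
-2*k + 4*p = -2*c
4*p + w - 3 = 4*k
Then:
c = 5/22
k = 1/2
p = 3/22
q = 50/11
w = 49/11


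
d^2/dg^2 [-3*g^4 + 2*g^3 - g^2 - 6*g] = -36*g^2 + 12*g - 2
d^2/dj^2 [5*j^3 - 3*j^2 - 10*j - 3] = 30*j - 6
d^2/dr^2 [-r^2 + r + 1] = -2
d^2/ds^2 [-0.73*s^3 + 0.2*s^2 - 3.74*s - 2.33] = 0.4 - 4.38*s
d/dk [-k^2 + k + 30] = 1 - 2*k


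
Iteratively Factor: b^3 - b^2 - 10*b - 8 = (b - 4)*(b^2 + 3*b + 2) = (b - 4)*(b + 2)*(b + 1)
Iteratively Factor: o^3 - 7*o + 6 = (o + 3)*(o^2 - 3*o + 2) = (o - 1)*(o + 3)*(o - 2)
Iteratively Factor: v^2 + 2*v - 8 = (v - 2)*(v + 4)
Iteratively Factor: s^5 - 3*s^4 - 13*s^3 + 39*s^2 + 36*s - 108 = (s + 2)*(s^4 - 5*s^3 - 3*s^2 + 45*s - 54) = (s - 3)*(s + 2)*(s^3 - 2*s^2 - 9*s + 18) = (s - 3)*(s - 2)*(s + 2)*(s^2 - 9) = (s - 3)*(s - 2)*(s + 2)*(s + 3)*(s - 3)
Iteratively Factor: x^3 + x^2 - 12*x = (x)*(x^2 + x - 12) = x*(x + 4)*(x - 3)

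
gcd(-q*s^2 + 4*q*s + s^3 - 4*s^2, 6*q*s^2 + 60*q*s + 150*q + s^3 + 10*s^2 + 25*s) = 1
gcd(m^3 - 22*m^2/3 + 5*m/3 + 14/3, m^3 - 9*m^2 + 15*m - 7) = m^2 - 8*m + 7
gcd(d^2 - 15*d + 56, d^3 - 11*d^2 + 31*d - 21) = d - 7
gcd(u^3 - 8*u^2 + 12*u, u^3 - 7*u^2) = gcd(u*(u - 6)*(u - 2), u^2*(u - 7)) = u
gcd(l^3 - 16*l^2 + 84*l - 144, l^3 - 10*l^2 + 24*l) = l^2 - 10*l + 24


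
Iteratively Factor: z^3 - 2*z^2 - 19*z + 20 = (z + 4)*(z^2 - 6*z + 5) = (z - 1)*(z + 4)*(z - 5)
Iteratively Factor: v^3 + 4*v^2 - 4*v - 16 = (v + 4)*(v^2 - 4) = (v + 2)*(v + 4)*(v - 2)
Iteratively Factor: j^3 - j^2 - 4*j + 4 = (j + 2)*(j^2 - 3*j + 2) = (j - 2)*(j + 2)*(j - 1)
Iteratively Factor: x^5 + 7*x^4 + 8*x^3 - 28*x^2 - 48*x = (x - 2)*(x^4 + 9*x^3 + 26*x^2 + 24*x) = (x - 2)*(x + 4)*(x^3 + 5*x^2 + 6*x) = x*(x - 2)*(x + 4)*(x^2 + 5*x + 6) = x*(x - 2)*(x + 3)*(x + 4)*(x + 2)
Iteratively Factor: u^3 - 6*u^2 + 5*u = (u - 1)*(u^2 - 5*u) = u*(u - 1)*(u - 5)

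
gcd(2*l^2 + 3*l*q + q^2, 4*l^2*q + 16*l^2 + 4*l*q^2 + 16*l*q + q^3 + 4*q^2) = 2*l + q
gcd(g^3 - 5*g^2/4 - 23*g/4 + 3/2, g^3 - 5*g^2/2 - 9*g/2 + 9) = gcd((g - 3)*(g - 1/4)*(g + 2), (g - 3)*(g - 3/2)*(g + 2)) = g^2 - g - 6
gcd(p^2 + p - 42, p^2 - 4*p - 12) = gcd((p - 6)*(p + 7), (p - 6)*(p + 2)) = p - 6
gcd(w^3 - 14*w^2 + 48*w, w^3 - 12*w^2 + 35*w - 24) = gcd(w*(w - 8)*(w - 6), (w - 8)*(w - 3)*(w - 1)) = w - 8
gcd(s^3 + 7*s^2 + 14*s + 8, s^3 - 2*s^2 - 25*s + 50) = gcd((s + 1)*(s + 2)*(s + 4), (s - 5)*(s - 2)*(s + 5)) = 1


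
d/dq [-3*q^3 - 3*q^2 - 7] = 3*q*(-3*q - 2)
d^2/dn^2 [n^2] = 2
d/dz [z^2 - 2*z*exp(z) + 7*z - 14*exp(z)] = -2*z*exp(z) + 2*z - 16*exp(z) + 7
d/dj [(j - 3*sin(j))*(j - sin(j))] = -4*j*cos(j) + 2*j - 4*sin(j) + 3*sin(2*j)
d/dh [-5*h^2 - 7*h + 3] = -10*h - 7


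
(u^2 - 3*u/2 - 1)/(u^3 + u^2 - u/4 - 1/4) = 2*(u - 2)/(2*u^2 + u - 1)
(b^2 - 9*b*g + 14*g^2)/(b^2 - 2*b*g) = (b - 7*g)/b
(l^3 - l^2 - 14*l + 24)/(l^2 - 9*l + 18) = (l^2 + 2*l - 8)/(l - 6)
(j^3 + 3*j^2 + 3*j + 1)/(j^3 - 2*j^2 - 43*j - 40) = (j^2 + 2*j + 1)/(j^2 - 3*j - 40)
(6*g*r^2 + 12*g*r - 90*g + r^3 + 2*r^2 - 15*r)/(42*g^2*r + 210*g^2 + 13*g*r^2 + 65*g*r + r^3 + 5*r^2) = (r - 3)/(7*g + r)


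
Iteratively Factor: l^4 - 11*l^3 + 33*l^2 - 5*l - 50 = (l - 5)*(l^3 - 6*l^2 + 3*l + 10) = (l - 5)*(l - 2)*(l^2 - 4*l - 5) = (l - 5)^2*(l - 2)*(l + 1)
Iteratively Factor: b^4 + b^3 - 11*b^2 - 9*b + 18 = (b + 2)*(b^3 - b^2 - 9*b + 9) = (b + 2)*(b + 3)*(b^2 - 4*b + 3) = (b - 1)*(b + 2)*(b + 3)*(b - 3)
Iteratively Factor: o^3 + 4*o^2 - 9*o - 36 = (o + 3)*(o^2 + o - 12) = (o + 3)*(o + 4)*(o - 3)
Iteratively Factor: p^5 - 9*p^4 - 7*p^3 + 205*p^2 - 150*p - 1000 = (p - 5)*(p^4 - 4*p^3 - 27*p^2 + 70*p + 200) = (p - 5)*(p + 4)*(p^3 - 8*p^2 + 5*p + 50) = (p - 5)*(p + 2)*(p + 4)*(p^2 - 10*p + 25) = (p - 5)^2*(p + 2)*(p + 4)*(p - 5)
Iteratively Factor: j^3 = (j)*(j^2) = j^2*(j)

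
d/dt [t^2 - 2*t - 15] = 2*t - 2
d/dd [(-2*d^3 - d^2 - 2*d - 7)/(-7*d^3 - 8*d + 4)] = (-7*d^4 + 4*d^3 - 163*d^2 - 8*d - 64)/(49*d^6 + 112*d^4 - 56*d^3 + 64*d^2 - 64*d + 16)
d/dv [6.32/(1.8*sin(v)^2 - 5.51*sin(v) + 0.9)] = (34.8232 - 22.752*sin(v))*cos(v)/(1.8*sin(v)^2 - 5.51*sin(v) + 0.9)^2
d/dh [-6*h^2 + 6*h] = 6 - 12*h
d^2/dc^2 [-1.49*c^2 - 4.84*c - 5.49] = -2.98000000000000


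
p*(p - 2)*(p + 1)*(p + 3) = p^4 + 2*p^3 - 5*p^2 - 6*p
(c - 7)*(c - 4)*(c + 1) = c^3 - 10*c^2 + 17*c + 28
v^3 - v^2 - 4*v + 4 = (v - 2)*(v - 1)*(v + 2)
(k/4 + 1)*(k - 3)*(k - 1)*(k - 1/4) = k^4/4 - k^3/16 - 13*k^2/4 + 61*k/16 - 3/4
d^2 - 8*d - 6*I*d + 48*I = (d - 8)*(d - 6*I)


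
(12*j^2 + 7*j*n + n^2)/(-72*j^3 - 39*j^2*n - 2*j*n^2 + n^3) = (-4*j - n)/(24*j^2 + 5*j*n - n^2)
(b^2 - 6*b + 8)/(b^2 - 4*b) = (b - 2)/b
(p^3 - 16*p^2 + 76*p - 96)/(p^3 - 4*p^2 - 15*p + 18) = (p^2 - 10*p + 16)/(p^2 + 2*p - 3)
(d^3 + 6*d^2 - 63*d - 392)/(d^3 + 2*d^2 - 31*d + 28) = (d^2 - d - 56)/(d^2 - 5*d + 4)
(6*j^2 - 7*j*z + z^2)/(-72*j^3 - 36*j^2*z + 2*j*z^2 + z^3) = (-j + z)/(12*j^2 + 8*j*z + z^2)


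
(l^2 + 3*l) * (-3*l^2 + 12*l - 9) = -3*l^4 + 3*l^3 + 27*l^2 - 27*l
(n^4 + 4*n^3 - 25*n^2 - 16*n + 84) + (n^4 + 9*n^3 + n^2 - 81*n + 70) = 2*n^4 + 13*n^3 - 24*n^2 - 97*n + 154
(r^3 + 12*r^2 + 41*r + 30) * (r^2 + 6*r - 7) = r^5 + 18*r^4 + 106*r^3 + 192*r^2 - 107*r - 210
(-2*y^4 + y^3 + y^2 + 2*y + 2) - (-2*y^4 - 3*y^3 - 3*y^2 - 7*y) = 4*y^3 + 4*y^2 + 9*y + 2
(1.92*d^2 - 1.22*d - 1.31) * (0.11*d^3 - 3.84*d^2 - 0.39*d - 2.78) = 0.2112*d^5 - 7.507*d^4 + 3.7919*d^3 + 0.168600000000001*d^2 + 3.9025*d + 3.6418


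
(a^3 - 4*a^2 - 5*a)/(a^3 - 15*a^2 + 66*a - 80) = a*(a + 1)/(a^2 - 10*a + 16)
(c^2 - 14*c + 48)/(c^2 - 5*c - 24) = (c - 6)/(c + 3)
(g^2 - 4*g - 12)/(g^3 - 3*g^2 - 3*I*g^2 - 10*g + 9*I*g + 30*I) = (g - 6)/(g^2 - g*(5 + 3*I) + 15*I)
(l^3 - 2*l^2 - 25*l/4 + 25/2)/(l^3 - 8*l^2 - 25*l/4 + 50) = (l - 2)/(l - 8)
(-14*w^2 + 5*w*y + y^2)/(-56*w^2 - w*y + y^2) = (-2*w + y)/(-8*w + y)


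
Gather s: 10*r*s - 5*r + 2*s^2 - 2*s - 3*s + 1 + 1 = -5*r + 2*s^2 + s*(10*r - 5) + 2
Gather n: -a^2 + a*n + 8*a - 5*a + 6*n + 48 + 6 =-a^2 + 3*a + n*(a + 6) + 54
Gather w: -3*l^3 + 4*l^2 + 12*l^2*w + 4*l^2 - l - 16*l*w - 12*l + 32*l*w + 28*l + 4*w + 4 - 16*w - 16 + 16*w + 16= -3*l^3 + 8*l^2 + 15*l + w*(12*l^2 + 16*l + 4) + 4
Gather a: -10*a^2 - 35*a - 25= -10*a^2 - 35*a - 25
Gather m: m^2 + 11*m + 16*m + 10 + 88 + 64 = m^2 + 27*m + 162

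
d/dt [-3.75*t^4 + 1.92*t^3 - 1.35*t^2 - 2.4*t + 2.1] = -15.0*t^3 + 5.76*t^2 - 2.7*t - 2.4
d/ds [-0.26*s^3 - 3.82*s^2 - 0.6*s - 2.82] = -0.78*s^2 - 7.64*s - 0.6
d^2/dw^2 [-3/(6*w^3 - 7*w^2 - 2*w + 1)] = 6*((18*w - 7)*(6*w^3 - 7*w^2 - 2*w + 1) - 4*(-9*w^2 + 7*w + 1)^2)/(6*w^3 - 7*w^2 - 2*w + 1)^3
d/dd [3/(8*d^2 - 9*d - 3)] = 3*(9 - 16*d)/(-8*d^2 + 9*d + 3)^2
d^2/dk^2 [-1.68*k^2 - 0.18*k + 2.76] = -3.36000000000000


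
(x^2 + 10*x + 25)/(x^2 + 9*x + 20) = (x + 5)/(x + 4)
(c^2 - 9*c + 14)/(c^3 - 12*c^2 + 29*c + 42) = (c - 2)/(c^2 - 5*c - 6)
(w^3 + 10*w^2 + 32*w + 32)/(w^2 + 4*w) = w + 6 + 8/w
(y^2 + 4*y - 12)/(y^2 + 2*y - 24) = (y - 2)/(y - 4)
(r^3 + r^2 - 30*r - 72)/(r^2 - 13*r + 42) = (r^2 + 7*r + 12)/(r - 7)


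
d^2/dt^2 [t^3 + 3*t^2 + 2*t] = 6*t + 6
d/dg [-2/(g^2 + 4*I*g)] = 4*(g + 2*I)/(g^2*(g + 4*I)^2)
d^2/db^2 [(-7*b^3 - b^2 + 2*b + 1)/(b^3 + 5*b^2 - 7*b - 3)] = 2*(34*b^6 - 141*b^5 - 111*b^4 - 400*b^3 - 396*b^2 - 195*b + 13)/(b^9 + 15*b^8 + 54*b^7 - 94*b^6 - 468*b^5 + 636*b^4 + 314*b^3 - 306*b^2 - 189*b - 27)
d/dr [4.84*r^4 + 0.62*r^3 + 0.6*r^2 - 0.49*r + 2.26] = 19.36*r^3 + 1.86*r^2 + 1.2*r - 0.49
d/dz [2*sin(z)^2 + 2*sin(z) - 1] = 2*sin(2*z) + 2*cos(z)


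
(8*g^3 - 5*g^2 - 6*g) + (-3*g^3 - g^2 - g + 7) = 5*g^3 - 6*g^2 - 7*g + 7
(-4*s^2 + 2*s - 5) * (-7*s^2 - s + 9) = 28*s^4 - 10*s^3 - 3*s^2 + 23*s - 45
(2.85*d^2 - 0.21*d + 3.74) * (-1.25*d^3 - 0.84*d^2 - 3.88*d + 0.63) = -3.5625*d^5 - 2.1315*d^4 - 15.5566*d^3 - 0.5313*d^2 - 14.6435*d + 2.3562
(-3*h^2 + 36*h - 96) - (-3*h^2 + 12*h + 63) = 24*h - 159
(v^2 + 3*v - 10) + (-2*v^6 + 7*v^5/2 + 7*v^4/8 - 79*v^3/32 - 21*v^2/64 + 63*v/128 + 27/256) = -2*v^6 + 7*v^5/2 + 7*v^4/8 - 79*v^3/32 + 43*v^2/64 + 447*v/128 - 2533/256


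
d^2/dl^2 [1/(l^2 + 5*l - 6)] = 2*(-l^2 - 5*l + (2*l + 5)^2 + 6)/(l^2 + 5*l - 6)^3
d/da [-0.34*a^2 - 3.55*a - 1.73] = -0.68*a - 3.55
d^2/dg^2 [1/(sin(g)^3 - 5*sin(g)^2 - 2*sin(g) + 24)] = (-9*sin(g)^6 + 55*sin(g)^5 - 84*sin(g)^4 + 106*sin(g)^3 - 346*sin(g)^2 - 132*sin(g) + 248)/(sin(g)^3 - 5*sin(g)^2 - 2*sin(g) + 24)^3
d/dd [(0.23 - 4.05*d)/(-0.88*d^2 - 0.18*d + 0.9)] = (-3.564*d^2 + 0.4048*d - 3.6036)/(0.7744*d^4 + 0.3168*d^3 - 1.5516*d^2 - 0.324*d + 0.81)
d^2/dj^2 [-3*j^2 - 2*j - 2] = -6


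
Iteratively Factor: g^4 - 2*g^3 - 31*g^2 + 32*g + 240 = (g + 3)*(g^3 - 5*g^2 - 16*g + 80) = (g - 4)*(g + 3)*(g^2 - g - 20) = (g - 5)*(g - 4)*(g + 3)*(g + 4)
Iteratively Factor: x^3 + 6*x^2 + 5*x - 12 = (x + 4)*(x^2 + 2*x - 3) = (x - 1)*(x + 4)*(x + 3)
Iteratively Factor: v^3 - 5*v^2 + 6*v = (v - 2)*(v^2 - 3*v) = (v - 3)*(v - 2)*(v)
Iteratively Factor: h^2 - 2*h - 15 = (h + 3)*(h - 5)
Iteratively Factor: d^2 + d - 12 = (d - 3)*(d + 4)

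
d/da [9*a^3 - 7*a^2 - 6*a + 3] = 27*a^2 - 14*a - 6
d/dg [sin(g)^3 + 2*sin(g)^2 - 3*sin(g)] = 4*sin(g)*cos(g) - 3*cos(g)^3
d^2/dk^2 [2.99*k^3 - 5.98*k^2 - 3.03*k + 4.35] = 17.94*k - 11.96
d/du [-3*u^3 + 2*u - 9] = 2 - 9*u^2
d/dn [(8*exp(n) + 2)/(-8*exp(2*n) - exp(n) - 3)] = 2*((4*exp(n) + 1)*(16*exp(n) + 1) - 32*exp(2*n) - 4*exp(n) - 12)*exp(n)/(8*exp(2*n) + exp(n) + 3)^2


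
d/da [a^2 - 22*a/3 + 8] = 2*a - 22/3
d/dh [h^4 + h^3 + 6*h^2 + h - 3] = 4*h^3 + 3*h^2 + 12*h + 1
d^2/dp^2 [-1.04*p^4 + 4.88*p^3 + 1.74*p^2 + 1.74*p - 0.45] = -12.48*p^2 + 29.28*p + 3.48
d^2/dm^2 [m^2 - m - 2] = 2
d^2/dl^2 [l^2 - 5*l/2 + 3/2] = 2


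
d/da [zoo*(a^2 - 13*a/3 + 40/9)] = zoo*(a + 1)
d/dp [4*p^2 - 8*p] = 8*p - 8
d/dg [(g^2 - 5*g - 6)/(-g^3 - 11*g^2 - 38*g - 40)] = (g^4 - 10*g^3 - 111*g^2 - 212*g - 28)/(g^6 + 22*g^5 + 197*g^4 + 916*g^3 + 2324*g^2 + 3040*g + 1600)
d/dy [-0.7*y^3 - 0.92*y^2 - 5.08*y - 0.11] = -2.1*y^2 - 1.84*y - 5.08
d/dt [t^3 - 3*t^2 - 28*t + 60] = 3*t^2 - 6*t - 28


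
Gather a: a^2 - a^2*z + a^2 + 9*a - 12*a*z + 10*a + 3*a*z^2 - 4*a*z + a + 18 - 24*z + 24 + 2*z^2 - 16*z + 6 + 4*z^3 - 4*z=a^2*(2 - z) + a*(3*z^2 - 16*z + 20) + 4*z^3 + 2*z^2 - 44*z + 48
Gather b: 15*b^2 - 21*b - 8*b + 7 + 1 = 15*b^2 - 29*b + 8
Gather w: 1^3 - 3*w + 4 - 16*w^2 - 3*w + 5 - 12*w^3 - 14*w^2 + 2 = -12*w^3 - 30*w^2 - 6*w + 12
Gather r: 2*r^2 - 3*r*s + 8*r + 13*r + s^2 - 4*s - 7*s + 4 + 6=2*r^2 + r*(21 - 3*s) + s^2 - 11*s + 10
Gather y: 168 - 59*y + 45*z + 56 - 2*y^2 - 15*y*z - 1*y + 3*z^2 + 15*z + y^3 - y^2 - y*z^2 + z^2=y^3 - 3*y^2 + y*(-z^2 - 15*z - 60) + 4*z^2 + 60*z + 224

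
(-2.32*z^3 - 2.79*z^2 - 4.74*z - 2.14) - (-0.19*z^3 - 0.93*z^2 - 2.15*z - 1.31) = -2.13*z^3 - 1.86*z^2 - 2.59*z - 0.83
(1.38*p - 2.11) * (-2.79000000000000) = 5.8869 - 3.8502*p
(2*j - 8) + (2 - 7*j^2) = -7*j^2 + 2*j - 6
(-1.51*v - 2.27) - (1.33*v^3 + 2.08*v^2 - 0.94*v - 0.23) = -1.33*v^3 - 2.08*v^2 - 0.57*v - 2.04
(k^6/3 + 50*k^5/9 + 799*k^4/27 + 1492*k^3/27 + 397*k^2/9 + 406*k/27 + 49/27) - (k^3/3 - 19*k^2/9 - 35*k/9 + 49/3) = k^6/3 + 50*k^5/9 + 799*k^4/27 + 1483*k^3/27 + 416*k^2/9 + 511*k/27 - 392/27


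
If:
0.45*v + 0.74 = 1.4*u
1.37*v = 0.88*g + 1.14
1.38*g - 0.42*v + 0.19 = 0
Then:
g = 0.14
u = 0.83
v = 0.92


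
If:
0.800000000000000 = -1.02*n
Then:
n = -0.78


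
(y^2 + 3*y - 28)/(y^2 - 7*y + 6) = (y^2 + 3*y - 28)/(y^2 - 7*y + 6)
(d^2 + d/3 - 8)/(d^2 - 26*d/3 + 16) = (d + 3)/(d - 6)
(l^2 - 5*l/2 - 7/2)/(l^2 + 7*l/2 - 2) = (2*l^2 - 5*l - 7)/(2*l^2 + 7*l - 4)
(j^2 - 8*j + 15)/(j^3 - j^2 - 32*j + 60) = (j - 3)/(j^2 + 4*j - 12)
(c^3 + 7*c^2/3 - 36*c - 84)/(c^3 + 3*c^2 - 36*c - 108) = (c + 7/3)/(c + 3)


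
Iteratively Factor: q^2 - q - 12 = (q + 3)*(q - 4)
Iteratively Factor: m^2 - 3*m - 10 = (m - 5)*(m + 2)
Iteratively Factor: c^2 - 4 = (c + 2)*(c - 2)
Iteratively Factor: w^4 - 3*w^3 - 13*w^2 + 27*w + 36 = (w - 3)*(w^3 - 13*w - 12) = (w - 3)*(w + 1)*(w^2 - w - 12) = (w - 3)*(w + 1)*(w + 3)*(w - 4)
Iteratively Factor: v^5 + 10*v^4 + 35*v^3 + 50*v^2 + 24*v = (v + 4)*(v^4 + 6*v^3 + 11*v^2 + 6*v) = (v + 1)*(v + 4)*(v^3 + 5*v^2 + 6*v) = v*(v + 1)*(v + 4)*(v^2 + 5*v + 6) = v*(v + 1)*(v + 3)*(v + 4)*(v + 2)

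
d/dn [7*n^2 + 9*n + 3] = 14*n + 9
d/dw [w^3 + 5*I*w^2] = w*(3*w + 10*I)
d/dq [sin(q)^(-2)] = -2*cos(q)/sin(q)^3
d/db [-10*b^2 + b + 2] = 1 - 20*b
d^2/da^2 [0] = 0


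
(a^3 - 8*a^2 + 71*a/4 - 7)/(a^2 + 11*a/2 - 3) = (a^2 - 15*a/2 + 14)/(a + 6)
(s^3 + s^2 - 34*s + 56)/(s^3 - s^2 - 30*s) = (-s^3 - s^2 + 34*s - 56)/(s*(-s^2 + s + 30))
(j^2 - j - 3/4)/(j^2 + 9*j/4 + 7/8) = 2*(2*j - 3)/(4*j + 7)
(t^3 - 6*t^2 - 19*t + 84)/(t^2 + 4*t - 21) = (t^2 - 3*t - 28)/(t + 7)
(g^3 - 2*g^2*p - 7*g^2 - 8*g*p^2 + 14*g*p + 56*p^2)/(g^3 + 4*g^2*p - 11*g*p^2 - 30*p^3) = (-g^2 + 4*g*p + 7*g - 28*p)/(-g^2 - 2*g*p + 15*p^2)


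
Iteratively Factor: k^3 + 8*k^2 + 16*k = (k + 4)*(k^2 + 4*k) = k*(k + 4)*(k + 4)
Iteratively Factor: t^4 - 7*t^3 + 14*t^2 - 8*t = (t - 2)*(t^3 - 5*t^2 + 4*t) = (t - 4)*(t - 2)*(t^2 - t) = t*(t - 4)*(t - 2)*(t - 1)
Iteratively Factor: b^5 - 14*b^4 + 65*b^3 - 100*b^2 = (b - 5)*(b^4 - 9*b^3 + 20*b^2) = b*(b - 5)*(b^3 - 9*b^2 + 20*b) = b*(b - 5)*(b - 4)*(b^2 - 5*b) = b*(b - 5)^2*(b - 4)*(b)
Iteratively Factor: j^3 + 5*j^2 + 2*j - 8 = (j + 4)*(j^2 + j - 2) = (j - 1)*(j + 4)*(j + 2)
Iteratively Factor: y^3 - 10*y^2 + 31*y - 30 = (y - 5)*(y^2 - 5*y + 6) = (y - 5)*(y - 3)*(y - 2)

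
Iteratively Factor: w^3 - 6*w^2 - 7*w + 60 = (w + 3)*(w^2 - 9*w + 20) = (w - 4)*(w + 3)*(w - 5)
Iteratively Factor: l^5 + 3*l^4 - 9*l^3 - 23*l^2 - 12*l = (l + 1)*(l^4 + 2*l^3 - 11*l^2 - 12*l) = (l + 1)^2*(l^3 + l^2 - 12*l) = l*(l + 1)^2*(l^2 + l - 12) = l*(l + 1)^2*(l + 4)*(l - 3)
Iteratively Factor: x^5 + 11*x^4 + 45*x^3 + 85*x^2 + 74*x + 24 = (x + 1)*(x^4 + 10*x^3 + 35*x^2 + 50*x + 24) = (x + 1)^2*(x^3 + 9*x^2 + 26*x + 24) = (x + 1)^2*(x + 4)*(x^2 + 5*x + 6) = (x + 1)^2*(x + 2)*(x + 4)*(x + 3)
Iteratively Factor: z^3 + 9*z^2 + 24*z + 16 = (z + 4)*(z^2 + 5*z + 4) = (z + 4)^2*(z + 1)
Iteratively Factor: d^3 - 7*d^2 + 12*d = (d - 4)*(d^2 - 3*d) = d*(d - 4)*(d - 3)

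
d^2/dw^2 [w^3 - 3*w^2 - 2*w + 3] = 6*w - 6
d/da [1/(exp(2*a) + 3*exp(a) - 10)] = (-2*exp(a) - 3)*exp(a)/(exp(2*a) + 3*exp(a) - 10)^2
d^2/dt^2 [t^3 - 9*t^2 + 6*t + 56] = 6*t - 18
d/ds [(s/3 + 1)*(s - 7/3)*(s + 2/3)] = s^2 + 8*s/9 - 59/27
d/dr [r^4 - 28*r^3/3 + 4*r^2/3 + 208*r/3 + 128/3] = 4*r^3 - 28*r^2 + 8*r/3 + 208/3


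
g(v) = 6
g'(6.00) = 0.00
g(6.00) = 6.00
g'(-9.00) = 0.00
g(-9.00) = 6.00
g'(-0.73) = 0.00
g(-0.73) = 6.00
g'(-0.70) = 0.00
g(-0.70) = 6.00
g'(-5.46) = 0.00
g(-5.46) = 6.00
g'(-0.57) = 0.00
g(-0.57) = 6.00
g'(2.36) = 0.00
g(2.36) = 6.00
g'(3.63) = 0.00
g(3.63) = 6.00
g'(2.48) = 0.00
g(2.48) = 6.00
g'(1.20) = 0.00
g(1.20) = 6.00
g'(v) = 0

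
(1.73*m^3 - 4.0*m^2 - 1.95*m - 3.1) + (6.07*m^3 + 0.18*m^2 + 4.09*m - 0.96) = 7.8*m^3 - 3.82*m^2 + 2.14*m - 4.06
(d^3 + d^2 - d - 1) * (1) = d^3 + d^2 - d - 1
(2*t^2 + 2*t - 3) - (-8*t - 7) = 2*t^2 + 10*t + 4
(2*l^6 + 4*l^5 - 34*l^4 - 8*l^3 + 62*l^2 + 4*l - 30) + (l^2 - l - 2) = 2*l^6 + 4*l^5 - 34*l^4 - 8*l^3 + 63*l^2 + 3*l - 32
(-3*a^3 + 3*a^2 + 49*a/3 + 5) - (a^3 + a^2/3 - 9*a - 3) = -4*a^3 + 8*a^2/3 + 76*a/3 + 8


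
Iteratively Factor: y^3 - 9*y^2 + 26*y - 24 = (y - 2)*(y^2 - 7*y + 12) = (y - 3)*(y - 2)*(y - 4)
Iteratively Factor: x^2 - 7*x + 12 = (x - 3)*(x - 4)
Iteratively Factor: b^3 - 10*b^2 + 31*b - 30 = (b - 3)*(b^2 - 7*b + 10) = (b - 3)*(b - 2)*(b - 5)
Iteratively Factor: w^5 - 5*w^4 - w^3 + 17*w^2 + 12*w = (w - 4)*(w^4 - w^3 - 5*w^2 - 3*w) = (w - 4)*(w + 1)*(w^3 - 2*w^2 - 3*w) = (w - 4)*(w - 3)*(w + 1)*(w^2 + w) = (w - 4)*(w - 3)*(w + 1)^2*(w)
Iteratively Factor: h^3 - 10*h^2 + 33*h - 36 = (h - 4)*(h^2 - 6*h + 9) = (h - 4)*(h - 3)*(h - 3)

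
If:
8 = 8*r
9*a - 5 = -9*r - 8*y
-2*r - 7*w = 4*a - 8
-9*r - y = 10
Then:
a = 148/9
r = 1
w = -538/63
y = -19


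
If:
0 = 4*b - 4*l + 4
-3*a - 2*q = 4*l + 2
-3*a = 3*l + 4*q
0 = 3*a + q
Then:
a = -2/9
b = -5/3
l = -2/3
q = 2/3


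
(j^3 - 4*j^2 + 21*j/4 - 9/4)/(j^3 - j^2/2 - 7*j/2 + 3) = (j - 3/2)/(j + 2)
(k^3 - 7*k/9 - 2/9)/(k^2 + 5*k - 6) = (k^2 + k + 2/9)/(k + 6)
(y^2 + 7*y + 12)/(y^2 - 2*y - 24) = (y + 3)/(y - 6)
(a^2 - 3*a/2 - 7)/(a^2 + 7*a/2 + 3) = (2*a - 7)/(2*a + 3)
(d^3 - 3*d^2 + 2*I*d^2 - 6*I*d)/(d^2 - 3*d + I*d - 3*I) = d*(d + 2*I)/(d + I)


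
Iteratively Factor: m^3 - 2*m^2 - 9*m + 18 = (m + 3)*(m^2 - 5*m + 6) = (m - 3)*(m + 3)*(m - 2)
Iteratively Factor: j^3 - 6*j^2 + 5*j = (j - 5)*(j^2 - j) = (j - 5)*(j - 1)*(j)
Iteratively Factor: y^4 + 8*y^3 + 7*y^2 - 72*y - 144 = (y + 4)*(y^3 + 4*y^2 - 9*y - 36) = (y + 3)*(y + 4)*(y^2 + y - 12) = (y - 3)*(y + 3)*(y + 4)*(y + 4)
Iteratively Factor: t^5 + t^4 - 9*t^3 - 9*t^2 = (t)*(t^4 + t^3 - 9*t^2 - 9*t) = t*(t + 3)*(t^3 - 2*t^2 - 3*t) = t*(t + 1)*(t + 3)*(t^2 - 3*t) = t*(t - 3)*(t + 1)*(t + 3)*(t)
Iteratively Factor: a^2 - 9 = (a + 3)*(a - 3)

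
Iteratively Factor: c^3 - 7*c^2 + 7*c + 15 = (c - 5)*(c^2 - 2*c - 3) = (c - 5)*(c + 1)*(c - 3)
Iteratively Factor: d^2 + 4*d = (d + 4)*(d)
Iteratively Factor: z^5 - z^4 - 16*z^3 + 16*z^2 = (z)*(z^4 - z^3 - 16*z^2 + 16*z) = z*(z - 1)*(z^3 - 16*z) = z*(z - 4)*(z - 1)*(z^2 + 4*z) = z*(z - 4)*(z - 1)*(z + 4)*(z)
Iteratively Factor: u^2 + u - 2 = (u - 1)*(u + 2)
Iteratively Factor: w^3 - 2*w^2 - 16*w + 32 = (w - 4)*(w^2 + 2*w - 8) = (w - 4)*(w + 4)*(w - 2)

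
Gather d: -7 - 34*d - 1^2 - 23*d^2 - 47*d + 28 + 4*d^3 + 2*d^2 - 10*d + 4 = 4*d^3 - 21*d^2 - 91*d + 24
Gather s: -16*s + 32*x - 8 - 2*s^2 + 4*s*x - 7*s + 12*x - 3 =-2*s^2 + s*(4*x - 23) + 44*x - 11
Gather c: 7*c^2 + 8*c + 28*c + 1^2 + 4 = 7*c^2 + 36*c + 5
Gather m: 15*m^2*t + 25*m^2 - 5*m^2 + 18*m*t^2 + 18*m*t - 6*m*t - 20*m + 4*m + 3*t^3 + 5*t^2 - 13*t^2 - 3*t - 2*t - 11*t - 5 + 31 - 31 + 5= m^2*(15*t + 20) + m*(18*t^2 + 12*t - 16) + 3*t^3 - 8*t^2 - 16*t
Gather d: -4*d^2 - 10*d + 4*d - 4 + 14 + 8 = -4*d^2 - 6*d + 18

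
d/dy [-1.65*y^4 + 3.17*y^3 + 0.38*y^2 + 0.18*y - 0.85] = -6.6*y^3 + 9.51*y^2 + 0.76*y + 0.18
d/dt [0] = 0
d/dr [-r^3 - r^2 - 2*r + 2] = -3*r^2 - 2*r - 2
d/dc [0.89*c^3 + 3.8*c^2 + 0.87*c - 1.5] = 2.67*c^2 + 7.6*c + 0.87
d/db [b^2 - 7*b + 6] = 2*b - 7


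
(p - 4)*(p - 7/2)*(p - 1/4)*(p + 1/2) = p^4 - 29*p^3/4 + 12*p^2 + 71*p/16 - 7/4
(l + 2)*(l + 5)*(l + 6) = l^3 + 13*l^2 + 52*l + 60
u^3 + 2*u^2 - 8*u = u*(u - 2)*(u + 4)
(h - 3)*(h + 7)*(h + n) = h^3 + h^2*n + 4*h^2 + 4*h*n - 21*h - 21*n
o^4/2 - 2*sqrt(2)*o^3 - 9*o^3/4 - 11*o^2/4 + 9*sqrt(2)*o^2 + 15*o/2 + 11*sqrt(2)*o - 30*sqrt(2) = (o/2 + 1)*(o - 5)*(o - 3/2)*(o - 4*sqrt(2))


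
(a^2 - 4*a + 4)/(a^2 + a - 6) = (a - 2)/(a + 3)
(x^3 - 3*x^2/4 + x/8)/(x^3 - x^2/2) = (x - 1/4)/x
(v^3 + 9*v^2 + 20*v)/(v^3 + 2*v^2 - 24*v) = (v^2 + 9*v + 20)/(v^2 + 2*v - 24)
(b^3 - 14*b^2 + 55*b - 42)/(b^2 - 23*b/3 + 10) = 3*(b^2 - 8*b + 7)/(3*b - 5)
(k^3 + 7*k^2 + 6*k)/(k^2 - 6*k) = (k^2 + 7*k + 6)/(k - 6)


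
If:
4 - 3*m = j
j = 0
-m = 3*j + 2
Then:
No Solution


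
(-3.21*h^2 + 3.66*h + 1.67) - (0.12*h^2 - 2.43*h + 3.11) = -3.33*h^2 + 6.09*h - 1.44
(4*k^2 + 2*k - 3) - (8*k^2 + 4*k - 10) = -4*k^2 - 2*k + 7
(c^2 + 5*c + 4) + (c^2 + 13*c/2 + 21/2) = 2*c^2 + 23*c/2 + 29/2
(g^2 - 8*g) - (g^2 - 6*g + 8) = -2*g - 8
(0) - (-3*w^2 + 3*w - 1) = 3*w^2 - 3*w + 1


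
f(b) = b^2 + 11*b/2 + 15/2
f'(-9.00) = -12.50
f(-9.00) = 39.00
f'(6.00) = 17.50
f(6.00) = 76.50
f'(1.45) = 8.40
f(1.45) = 17.58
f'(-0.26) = 4.98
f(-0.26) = 6.14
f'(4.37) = 14.24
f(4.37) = 50.63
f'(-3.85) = -2.20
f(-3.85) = 1.15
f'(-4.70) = -3.90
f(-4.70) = 3.74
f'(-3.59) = -1.68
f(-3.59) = 0.64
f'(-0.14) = 5.22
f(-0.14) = 6.75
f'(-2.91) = -0.32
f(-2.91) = -0.04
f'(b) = 2*b + 11/2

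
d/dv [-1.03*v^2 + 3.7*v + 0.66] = 3.7 - 2.06*v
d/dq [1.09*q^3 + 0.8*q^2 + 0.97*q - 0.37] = 3.27*q^2 + 1.6*q + 0.97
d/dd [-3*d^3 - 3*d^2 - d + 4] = -9*d^2 - 6*d - 1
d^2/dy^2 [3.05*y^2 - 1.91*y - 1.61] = 6.10000000000000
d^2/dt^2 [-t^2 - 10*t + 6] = -2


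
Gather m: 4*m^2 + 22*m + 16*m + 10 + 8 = 4*m^2 + 38*m + 18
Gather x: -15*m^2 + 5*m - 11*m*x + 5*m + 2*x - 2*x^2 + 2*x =-15*m^2 + 10*m - 2*x^2 + x*(4 - 11*m)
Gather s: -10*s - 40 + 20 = -10*s - 20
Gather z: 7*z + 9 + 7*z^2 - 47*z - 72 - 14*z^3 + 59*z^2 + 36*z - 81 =-14*z^3 + 66*z^2 - 4*z - 144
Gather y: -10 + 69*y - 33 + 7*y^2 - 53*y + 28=7*y^2 + 16*y - 15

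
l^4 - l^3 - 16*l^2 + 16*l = l*(l - 4)*(l - 1)*(l + 4)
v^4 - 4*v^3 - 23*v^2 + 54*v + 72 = (v - 6)*(v - 3)*(v + 1)*(v + 4)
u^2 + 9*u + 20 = (u + 4)*(u + 5)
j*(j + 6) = j^2 + 6*j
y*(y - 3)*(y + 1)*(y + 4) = y^4 + 2*y^3 - 11*y^2 - 12*y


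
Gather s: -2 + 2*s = 2*s - 2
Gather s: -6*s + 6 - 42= -6*s - 36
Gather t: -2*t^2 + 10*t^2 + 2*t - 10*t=8*t^2 - 8*t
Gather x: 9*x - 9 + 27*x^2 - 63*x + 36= 27*x^2 - 54*x + 27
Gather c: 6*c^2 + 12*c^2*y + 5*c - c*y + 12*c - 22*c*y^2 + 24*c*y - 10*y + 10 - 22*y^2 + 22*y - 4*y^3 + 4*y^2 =c^2*(12*y + 6) + c*(-22*y^2 + 23*y + 17) - 4*y^3 - 18*y^2 + 12*y + 10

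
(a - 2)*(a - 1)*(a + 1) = a^3 - 2*a^2 - a + 2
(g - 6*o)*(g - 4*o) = g^2 - 10*g*o + 24*o^2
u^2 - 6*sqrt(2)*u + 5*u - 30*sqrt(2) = (u + 5)*(u - 6*sqrt(2))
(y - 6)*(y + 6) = y^2 - 36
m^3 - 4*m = m*(m - 2)*(m + 2)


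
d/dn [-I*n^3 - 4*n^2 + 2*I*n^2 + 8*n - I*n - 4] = -3*I*n^2 - 4*n*(2 - I) + 8 - I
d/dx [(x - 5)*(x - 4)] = 2*x - 9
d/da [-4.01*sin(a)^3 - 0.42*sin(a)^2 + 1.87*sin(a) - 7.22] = (-12.03*sin(a)^2 - 0.84*sin(a) + 1.87)*cos(a)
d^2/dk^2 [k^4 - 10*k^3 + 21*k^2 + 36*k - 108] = 12*k^2 - 60*k + 42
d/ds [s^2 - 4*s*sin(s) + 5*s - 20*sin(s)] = -4*s*cos(s) + 2*s - 4*sin(s) - 20*cos(s) + 5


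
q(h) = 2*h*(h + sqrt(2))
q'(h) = 4*h + 2*sqrt(2)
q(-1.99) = 2.29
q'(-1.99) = -5.13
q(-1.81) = 1.43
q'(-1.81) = -4.41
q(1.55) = 9.19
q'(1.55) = 9.03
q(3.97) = 42.75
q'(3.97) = 18.71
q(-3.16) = 11.03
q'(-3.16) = -9.81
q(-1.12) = -0.66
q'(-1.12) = -1.65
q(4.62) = 55.76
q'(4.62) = 21.31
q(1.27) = 6.82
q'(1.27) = 7.91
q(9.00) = 187.46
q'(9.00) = 38.83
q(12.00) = 321.94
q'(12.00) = 50.83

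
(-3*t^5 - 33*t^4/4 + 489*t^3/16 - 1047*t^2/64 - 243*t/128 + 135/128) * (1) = -3*t^5 - 33*t^4/4 + 489*t^3/16 - 1047*t^2/64 - 243*t/128 + 135/128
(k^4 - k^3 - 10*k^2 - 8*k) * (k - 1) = k^5 - 2*k^4 - 9*k^3 + 2*k^2 + 8*k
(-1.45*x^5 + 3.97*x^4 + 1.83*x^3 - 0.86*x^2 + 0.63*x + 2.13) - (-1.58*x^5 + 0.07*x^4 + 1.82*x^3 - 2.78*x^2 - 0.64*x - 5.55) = 0.13*x^5 + 3.9*x^4 + 0.01*x^3 + 1.92*x^2 + 1.27*x + 7.68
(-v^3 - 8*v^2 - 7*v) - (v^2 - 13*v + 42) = -v^3 - 9*v^2 + 6*v - 42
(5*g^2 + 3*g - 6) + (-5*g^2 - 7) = 3*g - 13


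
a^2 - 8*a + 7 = (a - 7)*(a - 1)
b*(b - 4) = b^2 - 4*b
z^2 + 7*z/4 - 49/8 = (z - 7/4)*(z + 7/2)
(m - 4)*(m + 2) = m^2 - 2*m - 8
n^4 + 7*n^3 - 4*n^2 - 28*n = n*(n - 2)*(n + 2)*(n + 7)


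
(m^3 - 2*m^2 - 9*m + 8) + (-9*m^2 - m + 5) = m^3 - 11*m^2 - 10*m + 13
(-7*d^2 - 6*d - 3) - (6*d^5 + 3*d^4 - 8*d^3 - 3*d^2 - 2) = -6*d^5 - 3*d^4 + 8*d^3 - 4*d^2 - 6*d - 1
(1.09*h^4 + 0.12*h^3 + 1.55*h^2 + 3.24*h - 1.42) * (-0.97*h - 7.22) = -1.0573*h^5 - 7.9862*h^4 - 2.3699*h^3 - 14.3338*h^2 - 22.0154*h + 10.2524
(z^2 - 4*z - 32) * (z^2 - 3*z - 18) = z^4 - 7*z^3 - 38*z^2 + 168*z + 576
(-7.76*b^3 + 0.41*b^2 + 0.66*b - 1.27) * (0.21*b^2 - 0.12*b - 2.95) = -1.6296*b^5 + 1.0173*b^4 + 22.9814*b^3 - 1.5554*b^2 - 1.7946*b + 3.7465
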